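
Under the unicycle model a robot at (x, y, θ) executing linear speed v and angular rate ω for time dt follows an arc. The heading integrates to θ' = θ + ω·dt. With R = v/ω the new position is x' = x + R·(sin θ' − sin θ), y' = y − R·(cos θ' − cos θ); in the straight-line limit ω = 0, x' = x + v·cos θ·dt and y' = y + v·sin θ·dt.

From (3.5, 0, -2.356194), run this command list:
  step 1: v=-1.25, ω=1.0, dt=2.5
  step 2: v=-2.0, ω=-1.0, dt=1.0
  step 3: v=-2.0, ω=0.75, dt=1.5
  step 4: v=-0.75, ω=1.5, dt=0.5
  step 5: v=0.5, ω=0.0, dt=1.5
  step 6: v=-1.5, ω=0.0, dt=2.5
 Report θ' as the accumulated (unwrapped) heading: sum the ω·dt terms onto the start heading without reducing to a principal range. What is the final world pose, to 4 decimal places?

step 1: θ'=0.1438 (R=-1.2500) → pose (2.4370, 2.1210, 0.1438)
step 2: θ'=-0.8562 (R=2.0000) → pose (0.6396, 2.7897, -0.8562)
step 3: θ'=0.2688 (R=-2.6667) → pose (-2.0828, 3.6131, 0.2688)
step 4: θ'=1.0188 (R=-0.5000) → pose (-2.3758, 3.3932, 1.0188)
step 5: θ'=1.0188 (straight) → pose (-1.9825, 4.0319, 1.0188)
step 6: θ'=1.0188 (straight) → pose (-3.9489, 0.8388, 1.0188)

(-3.9489, 0.8388, 1.0188)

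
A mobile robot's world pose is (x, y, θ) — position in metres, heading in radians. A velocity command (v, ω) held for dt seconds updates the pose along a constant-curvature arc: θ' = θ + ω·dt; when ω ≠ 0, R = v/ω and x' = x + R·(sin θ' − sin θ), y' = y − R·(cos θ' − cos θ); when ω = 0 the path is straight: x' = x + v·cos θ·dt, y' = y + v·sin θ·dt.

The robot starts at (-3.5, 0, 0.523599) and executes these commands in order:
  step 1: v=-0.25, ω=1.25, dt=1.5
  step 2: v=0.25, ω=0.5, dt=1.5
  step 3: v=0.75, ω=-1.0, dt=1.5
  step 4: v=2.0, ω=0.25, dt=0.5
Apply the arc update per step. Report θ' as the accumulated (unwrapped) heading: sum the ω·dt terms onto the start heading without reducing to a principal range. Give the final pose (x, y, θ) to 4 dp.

(-4.7698, 1.4925, 1.7736)

step 1: θ'=2.3986 (R=-0.2000) → pose (-3.5353, -0.3205, 2.3986)
step 2: θ'=3.1486 (R=0.5000) → pose (-3.8771, -0.1887, 3.1486)
step 3: θ'=1.6486 (R=-0.7500) → pose (-4.6300, 0.5030, 1.6486)
step 4: θ'=1.7736 (R=8.0000) → pose (-4.7698, 1.4925, 1.7736)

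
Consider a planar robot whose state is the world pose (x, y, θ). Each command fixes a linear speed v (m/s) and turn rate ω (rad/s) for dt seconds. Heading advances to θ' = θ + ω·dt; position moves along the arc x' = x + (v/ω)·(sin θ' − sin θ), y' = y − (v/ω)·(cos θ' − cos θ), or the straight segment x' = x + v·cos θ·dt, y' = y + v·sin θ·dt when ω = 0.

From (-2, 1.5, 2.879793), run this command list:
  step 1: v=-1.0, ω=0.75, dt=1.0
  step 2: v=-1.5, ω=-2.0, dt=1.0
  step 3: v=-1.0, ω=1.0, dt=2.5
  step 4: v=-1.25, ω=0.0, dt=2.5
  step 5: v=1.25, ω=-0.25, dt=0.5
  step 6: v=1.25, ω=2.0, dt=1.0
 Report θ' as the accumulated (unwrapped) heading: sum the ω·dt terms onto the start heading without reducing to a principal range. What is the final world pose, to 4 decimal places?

step 1: θ'=3.6298 (R=-1.3333) → pose (-1.0295, 1.6103, 3.6298)
step 2: θ'=1.6298 (R=0.7500) → pose (0.0709, 0.9922, 1.6298)
step 3: θ'=4.1298 (R=-1.0000) → pose (1.9042, 0.5009, 4.1298)
step 4: θ'=4.1298 (straight) → pose (3.6236, 3.1104, 4.1298)
step 5: θ'=4.0048 (R=-5.0000) → pose (3.2480, 2.6114, 4.0048)
step 6: θ'=6.0048 (R=0.6250) → pose (3.5512, 1.6042, 6.0048)

(3.5512, 1.6042, 6.0048)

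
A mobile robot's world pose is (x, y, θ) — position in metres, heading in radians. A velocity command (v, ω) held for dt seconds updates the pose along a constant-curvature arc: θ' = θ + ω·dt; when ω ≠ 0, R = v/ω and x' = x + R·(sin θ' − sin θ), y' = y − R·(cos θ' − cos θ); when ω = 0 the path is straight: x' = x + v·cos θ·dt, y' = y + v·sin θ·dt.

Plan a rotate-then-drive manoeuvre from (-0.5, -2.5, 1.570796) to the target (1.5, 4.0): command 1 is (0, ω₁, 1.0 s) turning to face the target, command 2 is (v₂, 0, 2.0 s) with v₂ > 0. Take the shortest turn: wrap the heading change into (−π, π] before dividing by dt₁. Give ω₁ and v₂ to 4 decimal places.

heading to target = atan2(4−-2.5, 1.5−-0.5) = 1.2723
Δθ = wrap(1.2723 − 1.5708) = -0.2985; ω₁ = Δθ/dt₁ = -0.2985
distance = √((1.5−-0.5)² + (4−-2.5)²) = 6.8007; v₂ = distance/dt₂ = 3.4004

ω₁ = -0.2985, v₂ = 3.4004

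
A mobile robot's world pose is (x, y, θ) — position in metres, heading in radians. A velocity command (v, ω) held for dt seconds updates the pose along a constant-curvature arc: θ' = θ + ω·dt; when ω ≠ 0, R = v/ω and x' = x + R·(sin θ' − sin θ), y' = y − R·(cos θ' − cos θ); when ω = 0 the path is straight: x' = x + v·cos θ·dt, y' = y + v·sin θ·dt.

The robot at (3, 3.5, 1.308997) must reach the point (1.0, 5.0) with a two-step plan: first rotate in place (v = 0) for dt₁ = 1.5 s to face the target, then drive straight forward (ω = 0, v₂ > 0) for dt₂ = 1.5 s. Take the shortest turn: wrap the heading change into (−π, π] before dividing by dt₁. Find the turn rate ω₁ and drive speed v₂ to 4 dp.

ω₁ = 0.7927, v₂ = 1.6667

heading to target = atan2(5−3.5, 1−3) = 2.4981
Δθ = wrap(2.4981 − 1.3090) = 1.1891; ω₁ = Δθ/dt₁ = 0.7927
distance = √((1−3)² + (5−3.5)²) = 2.5000; v₂ = distance/dt₂ = 1.6667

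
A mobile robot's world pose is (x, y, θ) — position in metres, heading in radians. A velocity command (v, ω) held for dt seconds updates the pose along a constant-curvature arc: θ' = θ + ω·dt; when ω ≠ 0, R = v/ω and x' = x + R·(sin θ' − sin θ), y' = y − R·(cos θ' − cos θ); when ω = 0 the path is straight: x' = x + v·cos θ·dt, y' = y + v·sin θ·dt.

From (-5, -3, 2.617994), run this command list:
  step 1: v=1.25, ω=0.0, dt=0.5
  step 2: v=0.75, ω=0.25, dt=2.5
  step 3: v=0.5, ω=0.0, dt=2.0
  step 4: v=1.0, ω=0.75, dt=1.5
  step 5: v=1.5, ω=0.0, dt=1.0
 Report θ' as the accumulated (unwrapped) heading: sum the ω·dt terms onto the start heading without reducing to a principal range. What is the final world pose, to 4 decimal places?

step 1: θ'=2.6180 (straight) → pose (-5.5413, -2.6875, 2.6180)
step 2: θ'=3.2430 (R=3.0000) → pose (-7.3449, -2.3010, 3.2430)
step 3: θ'=3.2430 (straight) → pose (-8.3398, -2.4022, 3.2430)
step 4: θ'=4.3680 (R=1.3333) → pose (-9.4599, -3.2785, 4.3680)
step 5: θ'=4.3680 (straight) → pose (-9.9663, -4.6904, 4.3680)

(-9.9663, -4.6904, 4.3680)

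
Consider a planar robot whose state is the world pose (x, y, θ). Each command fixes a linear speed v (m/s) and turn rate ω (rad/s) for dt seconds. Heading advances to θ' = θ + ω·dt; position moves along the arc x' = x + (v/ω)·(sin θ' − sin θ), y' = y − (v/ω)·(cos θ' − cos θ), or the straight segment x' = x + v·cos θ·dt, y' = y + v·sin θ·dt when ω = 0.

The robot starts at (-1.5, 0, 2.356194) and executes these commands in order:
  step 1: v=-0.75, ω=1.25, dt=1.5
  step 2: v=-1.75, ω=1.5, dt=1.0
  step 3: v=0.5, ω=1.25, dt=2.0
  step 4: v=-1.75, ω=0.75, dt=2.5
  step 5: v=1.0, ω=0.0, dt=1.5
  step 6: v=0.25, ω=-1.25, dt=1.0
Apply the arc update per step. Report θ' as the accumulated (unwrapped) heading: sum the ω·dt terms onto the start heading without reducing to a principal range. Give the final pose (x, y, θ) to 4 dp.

(1.8557, 0.2570, 8.8562)

step 1: θ'=4.2312 (R=-0.6000) → pose (-0.5439, 0.1466, 4.2312)
step 2: θ'=5.7312 (R=-1.1667) → pose (-0.9663, 1.6799, 5.7312)
step 3: θ'=8.2312 (R=0.4000) → pose (-0.3846, 2.1679, 8.2312)
step 4: θ'=10.1062 (R=-2.3333) → pose (3.2544, 1.2150, 10.1062)
step 5: θ'=10.1062 (straight) → pose (2.0894, 0.2702, 10.1062)
step 6: θ'=8.8562 (R=-0.2000) → pose (1.8557, 0.2570, 8.8562)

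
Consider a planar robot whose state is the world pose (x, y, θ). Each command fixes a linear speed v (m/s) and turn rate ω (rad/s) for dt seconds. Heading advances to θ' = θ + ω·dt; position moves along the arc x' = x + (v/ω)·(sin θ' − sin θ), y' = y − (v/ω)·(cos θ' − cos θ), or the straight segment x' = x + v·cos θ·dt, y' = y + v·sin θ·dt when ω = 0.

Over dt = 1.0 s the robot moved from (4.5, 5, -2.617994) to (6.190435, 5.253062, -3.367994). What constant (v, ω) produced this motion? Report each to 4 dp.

Δθ = -3.367994 − -2.617994 = -0.750000
ω = Δθ/dt = -0.750000/1.0 = -0.7500
R = Δx/(sin θ' − sin θ) = 2.3333
v = R·ω = 2.3333·-0.7500 = -1.7500

v = -1.7500, ω = -0.7500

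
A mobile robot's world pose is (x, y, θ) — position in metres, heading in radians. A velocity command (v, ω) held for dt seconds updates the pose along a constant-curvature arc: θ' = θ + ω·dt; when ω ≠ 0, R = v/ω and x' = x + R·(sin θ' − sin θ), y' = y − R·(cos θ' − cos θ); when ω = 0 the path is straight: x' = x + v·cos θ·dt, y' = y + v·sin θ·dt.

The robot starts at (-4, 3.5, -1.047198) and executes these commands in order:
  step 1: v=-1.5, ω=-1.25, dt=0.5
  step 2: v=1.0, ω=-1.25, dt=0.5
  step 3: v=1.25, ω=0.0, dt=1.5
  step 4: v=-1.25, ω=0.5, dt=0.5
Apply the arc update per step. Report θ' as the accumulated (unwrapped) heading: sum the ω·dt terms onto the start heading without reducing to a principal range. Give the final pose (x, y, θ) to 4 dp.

step 1: θ'=-1.6722 (R=1.2000) → pose (-4.1546, 4.2215, -1.6722)
step 2: θ'=-2.2972 (R=-0.8000) → pose (-4.3524, 3.7711, -2.2972)
step 3: θ'=-2.2972 (straight) → pose (-5.5978, 2.3694, -2.2972)
step 4: θ'=-2.0472 (R=-2.5000) → pose (-5.2451, 2.8834, -2.0472)

(-5.2451, 2.8834, -2.0472)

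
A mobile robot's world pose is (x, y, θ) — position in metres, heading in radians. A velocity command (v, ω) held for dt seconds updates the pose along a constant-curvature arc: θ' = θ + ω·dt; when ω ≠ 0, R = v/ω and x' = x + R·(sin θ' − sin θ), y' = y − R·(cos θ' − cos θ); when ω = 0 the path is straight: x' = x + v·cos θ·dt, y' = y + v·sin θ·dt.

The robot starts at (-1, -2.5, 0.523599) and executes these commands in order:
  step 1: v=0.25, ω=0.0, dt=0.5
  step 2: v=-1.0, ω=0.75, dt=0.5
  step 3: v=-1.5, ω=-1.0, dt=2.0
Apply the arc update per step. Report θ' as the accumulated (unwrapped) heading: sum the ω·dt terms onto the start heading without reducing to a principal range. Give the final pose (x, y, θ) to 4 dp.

step 1: θ'=0.5236 (straight) → pose (-0.8917, -2.4375, 0.5236)
step 2: θ'=0.8986 (R=-1.3333) → pose (-1.2684, -2.7619, 0.8986)
step 3: θ'=-1.1014 (R=1.5000) → pose (-3.7798, -2.5064, -1.1014)

(-3.7798, -2.5064, -1.1014)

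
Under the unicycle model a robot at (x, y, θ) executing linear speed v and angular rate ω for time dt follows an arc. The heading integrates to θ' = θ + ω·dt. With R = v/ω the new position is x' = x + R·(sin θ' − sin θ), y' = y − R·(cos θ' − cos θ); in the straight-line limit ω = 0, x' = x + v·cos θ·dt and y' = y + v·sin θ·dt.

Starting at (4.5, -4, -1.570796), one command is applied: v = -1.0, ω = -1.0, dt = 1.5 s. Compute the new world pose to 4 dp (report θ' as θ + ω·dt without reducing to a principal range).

(5.4293, -3.0025, -3.0708)

θ' = -1.5708 + -1.0·1.5 = -3.0708
R = v/ω = -1.0/-1.0 = 1.0000
x' = 4.5 + 1.0000·(sin -3.0708 − sin -1.5708) = 5.4293
y' = -4 − 1.0000·(cos -3.0708 − cos -1.5708) = -3.0025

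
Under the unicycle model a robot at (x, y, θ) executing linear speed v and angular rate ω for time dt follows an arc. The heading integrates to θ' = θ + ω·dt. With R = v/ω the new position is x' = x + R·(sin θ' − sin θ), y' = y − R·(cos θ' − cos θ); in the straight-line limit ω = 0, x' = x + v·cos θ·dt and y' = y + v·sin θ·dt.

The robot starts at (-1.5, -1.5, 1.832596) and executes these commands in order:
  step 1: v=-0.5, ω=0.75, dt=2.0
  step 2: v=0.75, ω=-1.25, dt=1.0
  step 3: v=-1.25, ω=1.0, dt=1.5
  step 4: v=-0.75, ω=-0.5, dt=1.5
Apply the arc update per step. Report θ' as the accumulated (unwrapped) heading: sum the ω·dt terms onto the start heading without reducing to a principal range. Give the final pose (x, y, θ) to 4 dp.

(1.3533, -2.1325, 2.8326)

step 1: θ'=3.3326 (R=-0.6667) → pose (-0.7295, -1.9820, 3.3326)
step 2: θ'=2.0826 (R=-0.6000) → pose (-1.3665, -1.6868, 2.0826)
step 3: θ'=3.5826 (R=-1.2500) → pose (0.2569, -2.2050, 3.5826)
step 4: θ'=2.8326 (R=1.5000) → pose (1.3533, -2.1325, 2.8326)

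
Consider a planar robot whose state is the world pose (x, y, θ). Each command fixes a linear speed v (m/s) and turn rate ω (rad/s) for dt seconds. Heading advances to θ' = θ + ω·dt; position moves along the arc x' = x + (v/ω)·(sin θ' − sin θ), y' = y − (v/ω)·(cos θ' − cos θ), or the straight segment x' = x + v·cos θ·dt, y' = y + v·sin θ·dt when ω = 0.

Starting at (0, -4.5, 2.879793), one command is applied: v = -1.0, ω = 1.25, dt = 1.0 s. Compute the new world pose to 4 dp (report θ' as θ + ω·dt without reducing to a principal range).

(0.8751, -4.1674, 4.1298)

θ' = 2.8798 + 1.25·1.0 = 4.1298
R = v/ω = -1.0/1.25 = -0.8000
x' = 0 + -0.8000·(sin 4.1298 − sin 2.8798) = 0.8751
y' = -4.5 − -0.8000·(cos 4.1298 − cos 2.8798) = -4.1674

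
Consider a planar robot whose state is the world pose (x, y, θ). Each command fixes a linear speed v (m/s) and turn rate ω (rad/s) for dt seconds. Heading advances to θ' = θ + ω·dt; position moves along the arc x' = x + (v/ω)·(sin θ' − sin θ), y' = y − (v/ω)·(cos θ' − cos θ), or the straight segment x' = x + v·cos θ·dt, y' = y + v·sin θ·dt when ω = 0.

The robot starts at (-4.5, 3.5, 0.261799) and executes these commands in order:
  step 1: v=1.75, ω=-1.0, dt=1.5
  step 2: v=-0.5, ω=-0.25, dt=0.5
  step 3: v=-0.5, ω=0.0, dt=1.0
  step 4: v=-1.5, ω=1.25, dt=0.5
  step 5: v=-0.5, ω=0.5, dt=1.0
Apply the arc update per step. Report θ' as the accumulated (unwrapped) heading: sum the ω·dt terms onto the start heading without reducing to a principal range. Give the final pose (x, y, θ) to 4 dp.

step 1: θ'=-1.2382 (R=-1.7500) → pose (-2.3930, 2.3810, -1.2382)
step 2: θ'=-1.3632 (R=2.0000) → pose (-2.4596, 2.6218, -1.3632)
step 3: θ'=-1.3632 (straight) → pose (-2.5627, 3.1110, -1.3632)
step 4: θ'=-0.7382 (R=-1.2000) → pose (-2.9294, 3.7513, -0.7382)
step 5: θ'=-0.2382 (R=-1.0000) → pose (-3.3664, 3.9834, -0.2382)

(-3.3664, 3.9834, -0.2382)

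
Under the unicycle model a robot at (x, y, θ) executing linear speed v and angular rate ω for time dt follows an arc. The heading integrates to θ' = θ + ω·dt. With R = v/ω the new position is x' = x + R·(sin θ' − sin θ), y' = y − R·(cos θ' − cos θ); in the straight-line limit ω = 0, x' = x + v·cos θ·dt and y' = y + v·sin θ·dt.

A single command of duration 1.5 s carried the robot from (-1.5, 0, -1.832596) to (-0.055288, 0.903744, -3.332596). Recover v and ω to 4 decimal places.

Δθ = -3.332596 − -1.832596 = -1.500000
ω = Δθ/dt = -1.500000/1.5 = -1.0000
R = Δx/(sin θ' − sin θ) = 1.2500
v = R·ω = 1.2500·-1.0000 = -1.2500

v = -1.2500, ω = -1.0000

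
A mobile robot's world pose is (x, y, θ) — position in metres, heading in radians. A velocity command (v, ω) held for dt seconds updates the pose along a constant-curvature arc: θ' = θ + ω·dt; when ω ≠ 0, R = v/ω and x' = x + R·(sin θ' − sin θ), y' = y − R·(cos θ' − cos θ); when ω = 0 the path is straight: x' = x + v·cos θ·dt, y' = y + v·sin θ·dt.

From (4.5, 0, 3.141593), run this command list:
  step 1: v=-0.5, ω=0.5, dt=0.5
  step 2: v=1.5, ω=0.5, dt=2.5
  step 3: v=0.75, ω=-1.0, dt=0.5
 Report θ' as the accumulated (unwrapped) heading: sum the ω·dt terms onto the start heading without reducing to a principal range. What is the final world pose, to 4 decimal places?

(2.3801, -3.0156, 4.1416)

step 1: θ'=3.3916 (R=-1.0000) → pose (4.7474, 0.0311, 3.3916)
step 2: θ'=4.6416 (R=3.0000) → pose (2.4971, -2.6634, 4.6416)
step 3: θ'=4.1416 (R=-0.7500) → pose (2.3801, -3.0156, 4.1416)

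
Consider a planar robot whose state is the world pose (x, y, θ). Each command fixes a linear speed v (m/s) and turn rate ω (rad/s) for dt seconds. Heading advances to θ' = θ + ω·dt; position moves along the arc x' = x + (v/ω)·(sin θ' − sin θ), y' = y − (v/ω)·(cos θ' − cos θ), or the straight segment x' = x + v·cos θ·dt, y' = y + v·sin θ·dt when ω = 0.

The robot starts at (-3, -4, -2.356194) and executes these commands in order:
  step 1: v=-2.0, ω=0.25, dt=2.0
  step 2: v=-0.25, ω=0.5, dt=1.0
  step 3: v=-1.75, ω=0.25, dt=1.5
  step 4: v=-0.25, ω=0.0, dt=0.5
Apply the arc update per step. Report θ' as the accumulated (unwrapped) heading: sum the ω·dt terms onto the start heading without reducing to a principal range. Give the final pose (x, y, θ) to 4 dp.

(-2.0625, 2.1572, -0.9812)

step 1: θ'=-1.8562 (R=-8.0000) → pose (-0.9805, -0.5955, -1.8562)
step 2: θ'=-1.3562 (R=-0.5000) → pose (-0.9717, -0.3482, -1.3562)
step 3: θ'=-0.9812 (R=-7.0000) → pose (-1.9930, 2.0533, -0.9812)
step 4: θ'=-0.9812 (straight) → pose (-2.0625, 2.1572, -0.9812)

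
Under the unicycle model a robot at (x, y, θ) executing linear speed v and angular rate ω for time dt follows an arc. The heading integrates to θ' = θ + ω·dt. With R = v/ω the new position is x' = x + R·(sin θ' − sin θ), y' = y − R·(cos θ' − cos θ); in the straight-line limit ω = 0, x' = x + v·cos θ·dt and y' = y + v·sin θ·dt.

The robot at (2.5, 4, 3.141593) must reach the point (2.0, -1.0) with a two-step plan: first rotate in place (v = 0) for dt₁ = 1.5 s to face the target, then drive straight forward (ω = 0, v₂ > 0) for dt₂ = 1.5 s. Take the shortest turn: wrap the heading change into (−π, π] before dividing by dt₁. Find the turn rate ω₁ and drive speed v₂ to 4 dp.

heading to target = atan2(-1−4, 2−2.5) = -1.6705
Δθ = wrap(-1.6705 − 3.1416) = 1.4711; ω₁ = Δθ/dt₁ = 0.9808
distance = √((2−2.5)² + (-1−4)²) = 5.0249; v₂ = distance/dt₂ = 3.3500

ω₁ = 0.9808, v₂ = 3.3500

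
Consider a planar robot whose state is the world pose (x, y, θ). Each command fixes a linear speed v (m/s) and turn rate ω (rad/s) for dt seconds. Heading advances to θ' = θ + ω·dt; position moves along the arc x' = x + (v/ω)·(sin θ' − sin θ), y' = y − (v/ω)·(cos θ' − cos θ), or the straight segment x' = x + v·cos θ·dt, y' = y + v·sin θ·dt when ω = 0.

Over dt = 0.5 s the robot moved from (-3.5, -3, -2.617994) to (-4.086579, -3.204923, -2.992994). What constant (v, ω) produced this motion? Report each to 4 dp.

v = 1.2500, ω = -0.7500

Δθ = -2.992994 − -2.617994 = -0.375000
ω = Δθ/dt = -0.375000/0.5 = -0.7500
R = Δx/(sin θ' − sin θ) = -1.6667
v = R·ω = -1.6667·-0.7500 = 1.2500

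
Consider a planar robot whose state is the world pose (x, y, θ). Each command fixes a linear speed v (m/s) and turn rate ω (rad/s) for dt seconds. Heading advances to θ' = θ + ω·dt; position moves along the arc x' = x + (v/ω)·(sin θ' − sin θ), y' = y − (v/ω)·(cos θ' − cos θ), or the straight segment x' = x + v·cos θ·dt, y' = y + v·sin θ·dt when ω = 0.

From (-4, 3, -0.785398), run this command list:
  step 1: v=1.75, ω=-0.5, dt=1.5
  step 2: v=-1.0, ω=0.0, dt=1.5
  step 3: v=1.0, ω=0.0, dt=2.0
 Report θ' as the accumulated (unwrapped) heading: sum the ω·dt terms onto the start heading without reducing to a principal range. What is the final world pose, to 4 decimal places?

step 1: θ'=-1.5354 (R=-3.5000) → pose (-2.9771, 0.6490, -1.5354)
step 2: θ'=-1.5354 (straight) → pose (-3.0302, 2.1481, -1.5354)
step 3: θ'=-1.5354 (straight) → pose (-2.9594, 0.1493, -1.5354)

(-2.9594, 0.1493, -1.5354)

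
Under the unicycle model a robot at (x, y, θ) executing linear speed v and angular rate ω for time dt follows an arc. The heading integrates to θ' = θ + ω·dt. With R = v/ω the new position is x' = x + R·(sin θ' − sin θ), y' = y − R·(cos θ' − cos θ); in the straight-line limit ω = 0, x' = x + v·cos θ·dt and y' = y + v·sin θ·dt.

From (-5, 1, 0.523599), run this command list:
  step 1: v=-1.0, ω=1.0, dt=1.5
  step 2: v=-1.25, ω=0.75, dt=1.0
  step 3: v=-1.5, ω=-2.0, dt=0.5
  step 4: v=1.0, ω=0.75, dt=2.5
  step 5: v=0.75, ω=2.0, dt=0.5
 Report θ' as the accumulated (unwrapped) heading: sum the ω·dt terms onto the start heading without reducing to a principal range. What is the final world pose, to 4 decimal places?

(-6.1808, -1.0851, 4.6486)

step 1: θ'=2.0236 (R=-1.0000) → pose (-5.3992, -0.3035, 2.0236)
step 2: θ'=2.7736 (R=-1.6667) → pose (-4.5001, -1.1295, 2.7736)
step 3: θ'=1.7736 (R=0.7500) → pose (-4.0353, -1.6782, 1.7736)
step 4: θ'=3.6486 (R=1.3333) → pose (-5.9887, -0.7811, 3.6486)
step 5: θ'=4.6486 (R=0.3750) → pose (-6.1808, -1.0851, 4.6486)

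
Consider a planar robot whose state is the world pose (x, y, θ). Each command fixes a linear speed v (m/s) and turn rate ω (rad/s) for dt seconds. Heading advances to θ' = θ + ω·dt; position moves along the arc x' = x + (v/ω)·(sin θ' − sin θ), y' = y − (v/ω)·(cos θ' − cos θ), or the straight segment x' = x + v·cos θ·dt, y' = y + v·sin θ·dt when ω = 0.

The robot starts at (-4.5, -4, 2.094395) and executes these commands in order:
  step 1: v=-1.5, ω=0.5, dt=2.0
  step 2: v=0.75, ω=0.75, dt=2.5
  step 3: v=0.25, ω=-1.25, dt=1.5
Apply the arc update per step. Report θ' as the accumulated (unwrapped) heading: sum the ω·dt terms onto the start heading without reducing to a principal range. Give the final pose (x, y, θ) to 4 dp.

(-3.2607, -7.0003, 3.0944)

step 1: θ'=3.0944 (R=-3.0000) → pose (-2.0435, -5.4967, 3.0944)
step 2: θ'=4.9694 (R=1.0000) → pose (-3.0578, -6.7497, 4.9694)
step 3: θ'=3.0944 (R=-0.2000) → pose (-3.2607, -7.0003, 3.0944)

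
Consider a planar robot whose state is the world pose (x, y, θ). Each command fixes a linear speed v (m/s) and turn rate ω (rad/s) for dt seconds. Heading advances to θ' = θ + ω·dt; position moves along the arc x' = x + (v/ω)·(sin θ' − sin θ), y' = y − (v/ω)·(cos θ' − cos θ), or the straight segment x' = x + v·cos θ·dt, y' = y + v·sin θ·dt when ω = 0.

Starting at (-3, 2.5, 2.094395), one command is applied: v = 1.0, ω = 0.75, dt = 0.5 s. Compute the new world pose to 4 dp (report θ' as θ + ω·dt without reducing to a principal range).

θ' = 2.0944 + 0.75·0.5 = 2.4694
R = v/ω = 1.0/0.75 = 1.3333
x' = -3 + 1.3333·(sin 2.4694 − sin 2.0944) = -3.3244
y' = 2.5 − 1.3333·(cos 2.4694 − cos 2.0944) = 2.8766

(-3.3244, 2.8766, 2.4694)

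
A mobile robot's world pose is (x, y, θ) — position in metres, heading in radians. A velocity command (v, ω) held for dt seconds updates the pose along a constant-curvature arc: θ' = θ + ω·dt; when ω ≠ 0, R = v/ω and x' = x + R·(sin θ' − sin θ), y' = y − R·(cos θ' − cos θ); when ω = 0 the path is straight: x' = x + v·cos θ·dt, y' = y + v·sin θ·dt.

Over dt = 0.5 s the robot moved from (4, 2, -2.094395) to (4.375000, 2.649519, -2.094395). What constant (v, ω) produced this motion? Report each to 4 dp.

Δθ = -2.094395 − -2.094395 = 0.000000
ω = Δθ/dt = 0.000000/0.5 = 0.0000
ω = 0 → v = (Δx·cos θ + Δy·sin θ)/dt = -1.5000

v = -1.5000, ω = 0.0000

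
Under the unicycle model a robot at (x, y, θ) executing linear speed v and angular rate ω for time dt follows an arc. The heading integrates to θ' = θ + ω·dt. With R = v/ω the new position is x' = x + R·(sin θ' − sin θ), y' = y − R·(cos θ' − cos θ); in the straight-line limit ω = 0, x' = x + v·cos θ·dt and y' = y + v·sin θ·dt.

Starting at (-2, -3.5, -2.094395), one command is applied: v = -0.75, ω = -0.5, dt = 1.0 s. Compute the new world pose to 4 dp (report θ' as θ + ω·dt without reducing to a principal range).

(-1.4814, -2.9690, -2.5944)

θ' = -2.0944 + -0.5·1.0 = -2.5944
R = v/ω = -0.75/-0.5 = 1.5000
x' = -2 + 1.5000·(sin -2.5944 − sin -2.0944) = -1.4814
y' = -3.5 − 1.5000·(cos -2.5944 − cos -2.0944) = -2.9690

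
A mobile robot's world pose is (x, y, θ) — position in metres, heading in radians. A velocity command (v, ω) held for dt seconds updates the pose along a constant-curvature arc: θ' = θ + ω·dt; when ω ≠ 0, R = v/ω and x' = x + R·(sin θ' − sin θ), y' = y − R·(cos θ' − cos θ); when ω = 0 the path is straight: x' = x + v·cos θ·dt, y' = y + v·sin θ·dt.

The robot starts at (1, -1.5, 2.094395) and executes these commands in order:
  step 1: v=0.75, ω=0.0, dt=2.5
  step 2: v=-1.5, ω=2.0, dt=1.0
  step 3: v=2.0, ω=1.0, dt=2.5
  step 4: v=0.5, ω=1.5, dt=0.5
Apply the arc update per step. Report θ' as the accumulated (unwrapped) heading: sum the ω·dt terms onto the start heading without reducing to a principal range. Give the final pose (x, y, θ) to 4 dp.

step 1: θ'=2.0944 (straight) → pose (0.0625, 0.1238, 2.0944)
step 2: θ'=4.0944 (R=-0.7500) → pose (1.3233, 0.0642, 4.0944)
step 3: θ'=6.5944 (R=2.0000) → pose (3.5658, -2.9985, 6.5944)
step 4: θ'=7.3444 (R=0.3333) → pose (3.7547, -2.8438, 7.3444)

(3.7547, -2.8438, 7.3444)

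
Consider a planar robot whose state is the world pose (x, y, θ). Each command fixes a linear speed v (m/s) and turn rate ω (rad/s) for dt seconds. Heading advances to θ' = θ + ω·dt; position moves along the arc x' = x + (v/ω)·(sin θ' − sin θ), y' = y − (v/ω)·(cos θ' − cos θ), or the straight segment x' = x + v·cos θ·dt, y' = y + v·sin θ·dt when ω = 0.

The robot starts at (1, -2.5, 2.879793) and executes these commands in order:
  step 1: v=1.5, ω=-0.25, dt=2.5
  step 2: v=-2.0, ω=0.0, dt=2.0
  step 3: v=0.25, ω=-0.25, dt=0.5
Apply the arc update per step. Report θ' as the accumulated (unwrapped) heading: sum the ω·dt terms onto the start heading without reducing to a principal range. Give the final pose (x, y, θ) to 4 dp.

step 1: θ'=2.2548 (R=-6.0000) → pose (-2.0974, -0.4958, 2.2548)
step 2: θ'=2.2548 (straight) → pose (0.4302, -3.5960, 2.2548)
step 3: θ'=2.1298 (R=-1.0000) → pose (0.3574, -3.4945, 2.1298)

(0.3574, -3.4945, 2.1298)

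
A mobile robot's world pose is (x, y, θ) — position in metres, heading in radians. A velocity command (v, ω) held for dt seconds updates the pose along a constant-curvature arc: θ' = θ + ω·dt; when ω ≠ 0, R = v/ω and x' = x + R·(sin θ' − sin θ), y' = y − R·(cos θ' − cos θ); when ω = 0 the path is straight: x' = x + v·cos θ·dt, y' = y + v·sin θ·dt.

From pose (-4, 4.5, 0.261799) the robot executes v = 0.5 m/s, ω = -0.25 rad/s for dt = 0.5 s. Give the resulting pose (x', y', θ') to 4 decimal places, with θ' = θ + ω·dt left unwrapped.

(-3.7551, 4.5495, 0.1368)

θ' = 0.2618 + -0.25·0.5 = 0.1368
R = v/ω = 0.5/-0.25 = -2.0000
x' = -4 + -2.0000·(sin 0.1368 − sin 0.2618) = -3.7551
y' = 4.5 − -2.0000·(cos 0.1368 − cos 0.2618) = 4.5495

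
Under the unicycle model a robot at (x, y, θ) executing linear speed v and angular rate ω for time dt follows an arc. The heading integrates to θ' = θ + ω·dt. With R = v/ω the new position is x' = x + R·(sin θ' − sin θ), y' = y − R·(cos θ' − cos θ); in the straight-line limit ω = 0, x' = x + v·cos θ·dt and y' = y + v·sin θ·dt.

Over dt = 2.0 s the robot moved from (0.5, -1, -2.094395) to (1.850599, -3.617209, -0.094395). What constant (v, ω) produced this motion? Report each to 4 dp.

Δθ = -0.094395 − -2.094395 = 2.000000
ω = Δθ/dt = 2.000000/2.0 = 1.0000
R = −Δy/(cos θ' − cos θ) = 1.7500
v = R·ω = 1.7500·1.0000 = 1.7500

v = 1.7500, ω = 1.0000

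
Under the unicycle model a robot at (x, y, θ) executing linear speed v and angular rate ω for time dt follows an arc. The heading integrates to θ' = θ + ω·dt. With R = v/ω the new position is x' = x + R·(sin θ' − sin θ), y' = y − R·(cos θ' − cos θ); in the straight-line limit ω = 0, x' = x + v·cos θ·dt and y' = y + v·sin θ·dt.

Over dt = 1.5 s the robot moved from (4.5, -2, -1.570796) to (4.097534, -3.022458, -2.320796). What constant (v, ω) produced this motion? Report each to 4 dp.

Δθ = -2.320796 − -1.570796 = -0.750000
ω = Δθ/dt = -0.750000/1.5 = -0.5000
R = −Δy/(cos θ' − cos θ) = -1.5000
v = R·ω = -1.5000·-0.5000 = 0.7500

v = 0.7500, ω = -0.5000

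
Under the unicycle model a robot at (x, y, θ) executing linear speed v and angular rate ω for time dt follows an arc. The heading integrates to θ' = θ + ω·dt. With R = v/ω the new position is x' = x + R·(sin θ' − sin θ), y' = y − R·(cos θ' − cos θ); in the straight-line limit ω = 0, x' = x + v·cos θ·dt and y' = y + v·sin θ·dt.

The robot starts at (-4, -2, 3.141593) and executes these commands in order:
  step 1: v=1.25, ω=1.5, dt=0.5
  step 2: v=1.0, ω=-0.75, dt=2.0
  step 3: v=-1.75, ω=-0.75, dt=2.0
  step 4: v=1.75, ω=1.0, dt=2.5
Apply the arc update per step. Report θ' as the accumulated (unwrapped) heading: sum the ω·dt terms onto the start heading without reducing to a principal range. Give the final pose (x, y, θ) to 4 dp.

step 1: θ'=3.8916 (R=0.8333) → pose (-4.5680, -2.2236, 3.8916)
step 2: θ'=2.3916 (R=-1.3333) → pose (-6.3857, -2.2236, 2.3916)
step 3: θ'=0.8916 (R=2.3333) → pose (-6.1607, -5.3966, 0.8916)
step 4: θ'=3.3916 (R=1.7500) → pose (-7.9553, -2.6017, 3.3916)

(-7.9553, -2.6017, 3.3916)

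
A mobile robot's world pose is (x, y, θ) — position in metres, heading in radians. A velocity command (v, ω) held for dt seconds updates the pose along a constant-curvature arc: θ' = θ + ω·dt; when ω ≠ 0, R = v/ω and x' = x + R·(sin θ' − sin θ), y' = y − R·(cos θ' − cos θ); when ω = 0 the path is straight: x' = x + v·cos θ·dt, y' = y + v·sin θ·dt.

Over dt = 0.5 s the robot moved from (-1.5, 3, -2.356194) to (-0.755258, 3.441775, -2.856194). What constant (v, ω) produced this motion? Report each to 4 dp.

Δθ = -2.856194 − -2.356194 = -0.500000
ω = Δθ/dt = -0.500000/0.5 = -1.0000
R = Δx/(sin θ' − sin θ) = 1.7500
v = R·ω = 1.7500·-1.0000 = -1.7500

v = -1.7500, ω = -1.0000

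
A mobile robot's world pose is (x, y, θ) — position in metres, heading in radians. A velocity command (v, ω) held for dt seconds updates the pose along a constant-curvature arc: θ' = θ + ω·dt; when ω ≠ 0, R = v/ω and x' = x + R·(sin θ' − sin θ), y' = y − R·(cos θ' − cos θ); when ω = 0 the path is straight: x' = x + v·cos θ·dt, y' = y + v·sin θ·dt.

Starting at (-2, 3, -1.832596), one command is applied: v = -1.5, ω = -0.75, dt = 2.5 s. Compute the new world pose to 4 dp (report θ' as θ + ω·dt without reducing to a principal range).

θ' = -1.8326 + -0.75·2.5 = -3.7076
R = v/ω = -1.5/-0.75 = 2.0000
x' = -2 + 2.0000·(sin -3.7076 − sin -1.8326) = 1.0044
y' = 3 − 2.0000·(cos -3.7076 − cos -1.8326) = 4.1705

(1.0044, 4.1705, -3.7076)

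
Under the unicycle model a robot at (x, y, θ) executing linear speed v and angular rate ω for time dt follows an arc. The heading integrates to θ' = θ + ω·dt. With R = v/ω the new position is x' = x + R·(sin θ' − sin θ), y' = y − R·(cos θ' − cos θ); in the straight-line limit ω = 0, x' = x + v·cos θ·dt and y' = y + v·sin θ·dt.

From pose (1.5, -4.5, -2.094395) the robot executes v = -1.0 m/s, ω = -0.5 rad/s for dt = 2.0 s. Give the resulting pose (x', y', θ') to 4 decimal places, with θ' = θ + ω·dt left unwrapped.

(3.1377, -3.5022, -3.0944)

θ' = -2.0944 + -0.5·2.0 = -3.0944
R = v/ω = -1.0/-0.5 = 2.0000
x' = 1.5 + 2.0000·(sin -3.0944 − sin -2.0944) = 3.1377
y' = -4.5 − 2.0000·(cos -3.0944 − cos -2.0944) = -3.5022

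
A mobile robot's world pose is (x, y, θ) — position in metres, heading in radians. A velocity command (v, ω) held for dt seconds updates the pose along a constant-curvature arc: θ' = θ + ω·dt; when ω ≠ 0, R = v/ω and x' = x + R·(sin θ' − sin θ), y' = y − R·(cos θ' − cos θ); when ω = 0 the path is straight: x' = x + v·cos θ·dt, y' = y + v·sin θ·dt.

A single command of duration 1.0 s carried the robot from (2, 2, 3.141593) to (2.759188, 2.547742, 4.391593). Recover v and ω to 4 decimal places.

Δθ = 4.391593 − 3.141593 = 1.250000
ω = Δθ/dt = 1.250000/1.0 = 1.2500
R = Δx/(sin θ' − sin θ) = -0.8000
v = R·ω = -0.8000·1.2500 = -1.0000

v = -1.0000, ω = 1.2500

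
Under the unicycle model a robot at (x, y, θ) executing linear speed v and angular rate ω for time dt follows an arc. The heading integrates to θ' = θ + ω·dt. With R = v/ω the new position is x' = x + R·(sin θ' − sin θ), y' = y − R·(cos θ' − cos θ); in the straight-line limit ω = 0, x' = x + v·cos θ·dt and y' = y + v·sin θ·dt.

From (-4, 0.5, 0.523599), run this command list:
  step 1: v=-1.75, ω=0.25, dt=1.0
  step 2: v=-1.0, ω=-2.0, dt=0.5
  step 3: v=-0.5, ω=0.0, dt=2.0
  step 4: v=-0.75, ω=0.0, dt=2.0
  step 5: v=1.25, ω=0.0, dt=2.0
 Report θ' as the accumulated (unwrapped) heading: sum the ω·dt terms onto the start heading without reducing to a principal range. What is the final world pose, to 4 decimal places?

step 1: θ'=0.7736 (R=-7.0000) → pose (-5.3910, -0.5544, 0.7736)
step 2: θ'=-0.2264 (R=0.5000) → pose (-5.8526, -0.6839, -0.2264)
step 3: θ'=-0.2264 (straight) → pose (-6.8271, -0.4594, -0.2264)
step 4: θ'=-0.2264 (straight) → pose (-8.2888, -0.1227, -0.2264)
step 5: θ'=-0.2264 (straight) → pose (-5.8526, -0.6839, -0.2264)

(-5.8526, -0.6839, -0.2264)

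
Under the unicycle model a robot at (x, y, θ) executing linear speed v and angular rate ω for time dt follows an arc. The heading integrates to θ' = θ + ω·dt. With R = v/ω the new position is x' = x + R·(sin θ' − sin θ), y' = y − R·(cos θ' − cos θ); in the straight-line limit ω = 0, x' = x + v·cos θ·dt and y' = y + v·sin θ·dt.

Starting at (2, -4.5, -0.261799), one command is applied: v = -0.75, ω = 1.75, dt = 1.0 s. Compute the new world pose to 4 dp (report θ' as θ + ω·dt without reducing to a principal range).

(1.4620, -4.8786, 1.4882)

θ' = -0.2618 + 1.75·1.0 = 1.4882
R = v/ω = -0.75/1.75 = -0.4286
x' = 2 + -0.4286·(sin 1.4882 − sin -0.2618) = 1.4620
y' = -4.5 − -0.4286·(cos 1.4882 − cos -0.2618) = -4.8786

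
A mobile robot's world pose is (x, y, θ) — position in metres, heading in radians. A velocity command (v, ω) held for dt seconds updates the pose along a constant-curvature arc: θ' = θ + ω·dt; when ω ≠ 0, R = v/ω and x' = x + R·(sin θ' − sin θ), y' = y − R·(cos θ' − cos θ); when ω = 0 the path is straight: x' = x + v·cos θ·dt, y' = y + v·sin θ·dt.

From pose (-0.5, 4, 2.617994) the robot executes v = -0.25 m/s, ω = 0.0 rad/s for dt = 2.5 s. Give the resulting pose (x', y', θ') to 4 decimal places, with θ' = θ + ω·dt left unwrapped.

θ' = 2.6180 + 0.0·2.5 = 2.6180
ω = 0 → straight: x' = -0.5 + -0.25·cos(2.6180)·2.5 = 0.0413
y' = 4 + -0.25·sin(2.6180)·2.5 = 3.6875

(0.0413, 3.6875, 2.6180)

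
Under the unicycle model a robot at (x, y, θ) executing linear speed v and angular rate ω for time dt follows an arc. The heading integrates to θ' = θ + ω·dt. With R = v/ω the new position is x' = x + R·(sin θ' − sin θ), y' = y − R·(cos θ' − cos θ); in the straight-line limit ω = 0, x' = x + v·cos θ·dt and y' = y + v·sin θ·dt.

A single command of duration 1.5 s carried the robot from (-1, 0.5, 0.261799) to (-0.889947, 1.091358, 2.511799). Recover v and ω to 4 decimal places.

v = 0.5000, ω = 1.5000

Δθ = 2.511799 − 0.261799 = 2.250000
ω = Δθ/dt = 2.250000/1.5 = 1.5000
R = −Δy/(cos θ' − cos θ) = 0.3333
v = R·ω = 0.3333·1.5000 = 0.5000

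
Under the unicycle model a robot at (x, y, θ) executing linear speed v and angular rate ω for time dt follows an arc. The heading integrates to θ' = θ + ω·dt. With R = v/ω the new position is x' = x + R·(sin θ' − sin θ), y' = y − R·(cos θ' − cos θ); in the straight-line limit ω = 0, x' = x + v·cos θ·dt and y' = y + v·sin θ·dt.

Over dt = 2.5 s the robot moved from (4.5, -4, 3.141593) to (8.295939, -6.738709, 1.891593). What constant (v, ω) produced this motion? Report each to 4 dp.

Δθ = 1.891593 − 3.141593 = -1.250000
ω = Δθ/dt = -1.250000/2.5 = -0.5000
R = Δx/(sin θ' − sin θ) = 4.0000
v = R·ω = 4.0000·-0.5000 = -2.0000

v = -2.0000, ω = -0.5000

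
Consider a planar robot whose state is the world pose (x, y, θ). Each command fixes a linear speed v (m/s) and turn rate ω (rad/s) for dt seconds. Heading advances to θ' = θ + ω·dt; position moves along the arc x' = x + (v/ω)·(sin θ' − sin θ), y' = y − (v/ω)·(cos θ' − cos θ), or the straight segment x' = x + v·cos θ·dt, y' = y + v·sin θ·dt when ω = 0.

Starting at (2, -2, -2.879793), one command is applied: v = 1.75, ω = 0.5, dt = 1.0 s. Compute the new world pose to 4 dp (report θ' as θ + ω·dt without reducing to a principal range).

(0.4901, -2.8482, -2.3798)

θ' = -2.8798 + 0.5·1.0 = -2.3798
R = v/ω = 1.75/0.5 = 3.5000
x' = 2 + 3.5000·(sin -2.3798 − sin -2.8798) = 0.4901
y' = -2 − 3.5000·(cos -2.3798 − cos -2.8798) = -2.8482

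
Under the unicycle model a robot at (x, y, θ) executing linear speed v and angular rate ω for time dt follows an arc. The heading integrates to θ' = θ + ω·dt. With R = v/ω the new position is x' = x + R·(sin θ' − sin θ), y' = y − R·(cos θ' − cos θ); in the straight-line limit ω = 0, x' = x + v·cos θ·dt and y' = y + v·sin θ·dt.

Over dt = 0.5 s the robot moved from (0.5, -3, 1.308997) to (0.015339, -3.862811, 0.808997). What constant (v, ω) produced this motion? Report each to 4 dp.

v = -2.0000, ω = -1.0000

Δθ = 0.808997 − 1.308997 = -0.500000
ω = Δθ/dt = -0.500000/0.5 = -1.0000
R = −Δy/(cos θ' − cos θ) = 2.0000
v = R·ω = 2.0000·-1.0000 = -2.0000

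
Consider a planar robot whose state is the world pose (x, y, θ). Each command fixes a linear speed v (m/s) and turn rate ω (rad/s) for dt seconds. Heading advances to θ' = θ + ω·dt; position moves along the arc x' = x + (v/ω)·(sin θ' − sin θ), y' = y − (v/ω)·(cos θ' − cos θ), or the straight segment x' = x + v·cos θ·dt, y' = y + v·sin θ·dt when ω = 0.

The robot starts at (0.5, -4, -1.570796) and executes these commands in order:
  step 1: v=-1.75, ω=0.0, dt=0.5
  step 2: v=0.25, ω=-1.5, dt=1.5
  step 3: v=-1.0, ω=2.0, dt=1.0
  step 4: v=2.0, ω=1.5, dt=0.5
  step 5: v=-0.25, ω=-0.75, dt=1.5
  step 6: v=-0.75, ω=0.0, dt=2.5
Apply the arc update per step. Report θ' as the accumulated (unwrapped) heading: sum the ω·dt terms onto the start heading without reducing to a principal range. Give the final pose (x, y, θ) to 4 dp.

(2.2682, -2.0831, -2.1958)

step 1: θ'=-1.5708 (straight) → pose (0.5000, -3.1250, -1.5708)
step 2: θ'=-3.8208 (R=-0.1667) → pose (0.2286, -3.2547, -3.8208)
step 3: θ'=-1.8208 (R=-0.5000) → pose (1.0272, -2.9893, -1.8208)
step 4: θ'=-1.0708 (R=1.3333) → pose (1.1490, -3.9585, -1.0708)
step 5: θ'=-2.1958 (R=0.3333) → pose (1.1712, -3.6036, -2.1958)
step 6: θ'=-2.1958 (straight) → pose (2.2682, -2.0831, -2.1958)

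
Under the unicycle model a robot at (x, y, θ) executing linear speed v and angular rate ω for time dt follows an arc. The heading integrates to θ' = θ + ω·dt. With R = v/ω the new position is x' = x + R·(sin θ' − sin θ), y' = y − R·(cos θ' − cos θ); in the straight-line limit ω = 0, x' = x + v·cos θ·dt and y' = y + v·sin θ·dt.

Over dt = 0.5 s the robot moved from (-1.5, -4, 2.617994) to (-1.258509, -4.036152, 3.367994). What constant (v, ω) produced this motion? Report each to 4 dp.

Δθ = 3.367994 − 2.617994 = 0.750000
ω = Δθ/dt = 0.750000/0.5 = 1.5000
R = Δx/(sin θ' − sin θ) = -0.3333
v = R·ω = -0.3333·1.5000 = -0.5000

v = -0.5000, ω = 1.5000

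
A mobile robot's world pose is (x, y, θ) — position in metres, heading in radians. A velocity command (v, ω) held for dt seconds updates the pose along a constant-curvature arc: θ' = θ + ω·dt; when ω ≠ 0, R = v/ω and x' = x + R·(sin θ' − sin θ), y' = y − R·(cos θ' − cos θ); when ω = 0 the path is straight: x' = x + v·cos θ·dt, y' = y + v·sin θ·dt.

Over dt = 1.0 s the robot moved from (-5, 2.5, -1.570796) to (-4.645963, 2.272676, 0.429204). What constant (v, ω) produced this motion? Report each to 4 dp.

Δθ = 0.429204 − -1.570796 = 2.000000
ω = Δθ/dt = 2.000000/1.0 = 2.0000
R = Δx/(sin θ' − sin θ) = 0.2500
v = R·ω = 0.2500·2.0000 = 0.5000

v = 0.5000, ω = 2.0000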